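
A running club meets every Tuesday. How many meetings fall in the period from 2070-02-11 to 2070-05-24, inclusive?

15

2070-02-11 is a Tuesday.
From 2070-02-11 to 2070-05-24 is 103 days inclusive.
103 = 7 × 14 + 5, so there are 14 full weeks plus 5 extra days.
Each full week contributes one Tuesday: 14 so far.
The 5 extra days are Tue, Wed, Thu, Fri, Sat — 1 of them qualifies.
Total: 14 + 1 = 15.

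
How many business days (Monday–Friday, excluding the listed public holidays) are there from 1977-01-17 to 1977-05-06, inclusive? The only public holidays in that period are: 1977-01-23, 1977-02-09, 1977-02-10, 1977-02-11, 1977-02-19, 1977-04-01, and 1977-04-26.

75 business days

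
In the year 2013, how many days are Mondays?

52

2013-01-01 is a Tuesday.
The range spans 365 days (inclusive of both endpoints).
365 = 7 × 52 + 1, so there are 52 full weeks plus 1 extra day.
Each full week contributes one Monday: 52 so far.
The 1 extra day is Tuesday — none qualify.
Total: 52 + 0 = 52.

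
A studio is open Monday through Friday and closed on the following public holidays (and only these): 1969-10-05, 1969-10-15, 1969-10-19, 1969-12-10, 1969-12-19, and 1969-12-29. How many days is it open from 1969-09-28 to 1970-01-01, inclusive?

1969-09-28 is a Sunday.
The range spans 96 days (inclusive of both endpoints).
96 = 7 × 13 + 5, so there are 13 full weeks plus 5 extra days.
Each full week contributes 5 weekdays (Mon–Fri): 13 × 5 = 65.
The 5 extra days are Sunday, Monday, Tuesday, Wednesday, Thursday — 4 of them qualify.
Total: 65 + 4 = 69.
Holidays: 1969-10-05 (Sun); 1969-10-15 (Wed); 1969-10-19 (Sun); 1969-12-10 (Wed); 1969-12-19 (Fri); 1969-12-29 (Mon).
4 of the 6 holidays fall on weekdays; the rest are weekends and were already excluded.
Business days: 69 − 4 = 65.

65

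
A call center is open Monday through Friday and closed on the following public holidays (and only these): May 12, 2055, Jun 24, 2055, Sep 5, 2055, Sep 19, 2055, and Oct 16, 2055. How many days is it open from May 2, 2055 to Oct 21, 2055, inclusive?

122 business days

May 2, 2055 is a Sunday.
From May 2, 2055 to Oct 21, 2055 is 173 days inclusive.
173 = 7 × 24 + 5, so there are 24 full weeks plus 5 extra days.
Each full week contributes 5 weekdays (Mon–Fri): 24 × 5 = 120.
The 5 extra days are Sun, Mon, Tue, Wed, Thu — 4 of them qualify.
Total: 120 + 4 = 124.
Holidays: May 12, 2055 (Wed); Jun 24, 2055 (Thu); Sep 5, 2055 (Sun); Sep 19, 2055 (Sun); Oct 16, 2055 (Sat).
2 of the 5 holidays fall on weekdays; the rest are weekends and were already excluded.
Business days: 124 − 2 = 122.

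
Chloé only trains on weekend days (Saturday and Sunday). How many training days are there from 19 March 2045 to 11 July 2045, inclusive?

33

19 March 2045 is a Sunday.
That's 115 days from start to end, counting both.
115 = 7 × 16 + 3, so there are 16 full weeks plus 3 extra days.
Each full week contributes 2 weekend days (Sat, Sun): 16 × 2 = 32.
The 3 extra days are Sunday, Monday, Tuesday — 1 of them qualifies.
Total: 32 + 1 = 33.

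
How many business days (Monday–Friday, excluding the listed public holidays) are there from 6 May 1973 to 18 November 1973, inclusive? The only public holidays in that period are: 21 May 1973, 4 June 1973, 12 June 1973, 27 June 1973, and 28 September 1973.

135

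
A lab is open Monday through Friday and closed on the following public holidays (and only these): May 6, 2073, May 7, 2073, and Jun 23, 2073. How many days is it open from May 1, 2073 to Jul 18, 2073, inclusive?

56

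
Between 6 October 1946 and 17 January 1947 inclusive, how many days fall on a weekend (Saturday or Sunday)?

6 October 1946 is a Sunday.
That's 104 days from start to end, counting both.
104 = 7 × 14 + 6, so there are 14 full weeks plus 6 extra days.
Each full week contributes 2 weekend days (Sat, Sun): 14 × 2 = 28.
The 6 extra days are Sunday, Monday, Tuesday, Wednesday, Thursday, Friday — 1 of them qualifies.
Total: 28 + 1 = 29.

29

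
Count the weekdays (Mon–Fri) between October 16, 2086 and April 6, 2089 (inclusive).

646

October 16, 2086 is a Wednesday.
The range spans 904 days (inclusive of both endpoints).
904 = 7 × 129 + 1, so there are 129 full weeks plus 1 extra day.
Each full week contributes 5 weekdays (Mon–Fri): 129 × 5 = 645.
The 1 extra day is Wed — 1 of them qualifies.
Total: 645 + 1 = 646.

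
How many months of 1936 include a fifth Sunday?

A month has five Sundays exactly when Sunday falls within its first (length − 28) days.
Jan: 31 days, starts Wed → 5 of Wed, Thu, Fri
Feb: 29 days, starts Sat → 5 of Sat
Mar: 31 days, starts Sun → 5 of Sun, Mon, Tue ✓
Apr: 30 days, starts Wed → 5 of Wed, Thu
May: 31 days, starts Fri → 5 of Fri, Sat, Sun ✓
Jun: 30 days, starts Mon → 5 of Mon, Tue
Jul: 31 days, starts Wed → 5 of Wed, Thu, Fri
Aug: 31 days, starts Sat → 5 of Sat, Sun, Mon ✓
Sep: 30 days, starts Tue → 5 of Tue, Wed
Oct: 31 days, starts Thu → 5 of Thu, Fri, Sat
Nov: 30 days, starts Sun → 5 of Sun, Mon ✓
Dec: 31 days, starts Tue → 5 of Tue, Wed, Thu
Months with five Sundays: Mar, May, Aug, Nov.

4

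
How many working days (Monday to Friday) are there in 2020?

262

2020-01-01 is a Wednesday.
From 2020-01-01 to 2020-12-31 is 366 days inclusive.
366 = 7 × 52 + 2, so there are 52 full weeks plus 2 extra days.
Each full week contributes 5 weekdays (Mon–Fri): 52 × 5 = 260.
The 2 extra days are Wed, Thu — 2 of them qualify.
Total: 260 + 2 = 262.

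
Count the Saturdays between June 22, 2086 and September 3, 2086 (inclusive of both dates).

11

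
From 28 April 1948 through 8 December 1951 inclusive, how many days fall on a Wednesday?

189

28 April 1948 is a Wednesday.
The range spans 1320 days (inclusive of both endpoints).
1320 = 7 × 188 + 4, so there are 188 full weeks plus 4 extra days.
Each full week contributes one Wednesday: 188 so far.
The 4 extra days are Wednesday, Thursday, Friday, Saturday — 1 of them qualifies.
Total: 188 + 1 = 189.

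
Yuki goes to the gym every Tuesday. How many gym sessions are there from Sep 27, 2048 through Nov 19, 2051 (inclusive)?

Sep 27, 2048 is a Sunday.
The range spans 1149 days (inclusive of both endpoints).
1149 = 7 × 164 + 1, so there are 164 full weeks plus 1 extra day.
Each full week contributes one Tuesday: 164 so far.
The 1 extra day is Sun — none qualify.
Total: 164 + 0 = 164.

164 Tuesdays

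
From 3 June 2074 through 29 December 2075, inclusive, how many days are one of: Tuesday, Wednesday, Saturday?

3 June 2074 is a Sunday.
From 3 June 2074 to 29 December 2075 is 575 days inclusive.
575 = 7 × 82 + 1, so there are 82 full weeks plus 1 extra day.
Each full week contributes 3 days from the set (Tue, Wed, Sat): 82 × 3 = 246.
The 1 extra day is Sunday — none qualify.
Total: 246 + 0 = 246.

246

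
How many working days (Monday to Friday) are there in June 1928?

1 June 1928 is a Friday.
The range spans 30 days (inclusive of both endpoints).
30 = 7 × 4 + 2, so there are 4 full weeks plus 2 extra days.
Each full week contributes 5 weekdays (Mon–Fri): 4 × 5 = 20.
The 2 extra days are Fri, Sat — 1 of them qualifies.
Total: 20 + 1 = 21.

21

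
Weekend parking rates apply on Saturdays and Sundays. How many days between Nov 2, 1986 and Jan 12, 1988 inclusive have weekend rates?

125

Nov 2, 1986 is a Sunday.
That's 437 days from start to end, counting both.
437 = 7 × 62 + 3, so there are 62 full weeks plus 3 extra days.
Each full week contributes 2 weekend days (Sat, Sun): 62 × 2 = 124.
The 3 extra days are Sun, Mon, Tue — 1 of them qualifies.
Total: 124 + 1 = 125.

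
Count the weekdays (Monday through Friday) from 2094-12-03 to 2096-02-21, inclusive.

2094-12-03 is a Friday.
That's 446 days from start to end, counting both.
446 = 7 × 63 + 5, so there are 63 full weeks plus 5 extra days.
Each full week contributes 5 weekdays (Mon–Fri): 63 × 5 = 315.
The 5 extra days are Friday, Saturday, Sunday, Monday, Tuesday — 3 of them qualify.
Total: 315 + 3 = 318.

318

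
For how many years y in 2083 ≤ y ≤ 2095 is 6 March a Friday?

1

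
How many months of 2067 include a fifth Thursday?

4

A month has five Thursdays exactly when Thursday falls within its first (length − 28) days.
Jan: 31 days, starts Sat → 5 of Sat, Sun, Mon
Feb: 28 days, starts Tue → 5 of (none)
Mar: 31 days, starts Tue → 5 of Tue, Wed, Thu ✓
Apr: 30 days, starts Fri → 5 of Fri, Sat
May: 31 days, starts Sun → 5 of Sun, Mon, Tue
Jun: 30 days, starts Wed → 5 of Wed, Thu ✓
Jul: 31 days, starts Fri → 5 of Fri, Sat, Sun
Aug: 31 days, starts Mon → 5 of Mon, Tue, Wed
Sep: 30 days, starts Thu → 5 of Thu, Fri ✓
Oct: 31 days, starts Sat → 5 of Sat, Sun, Mon
Nov: 30 days, starts Tue → 5 of Tue, Wed
Dec: 31 days, starts Thu → 5 of Thu, Fri, Sat ✓
Months with five Thursdays: Mar, Jun, Sep, Dec.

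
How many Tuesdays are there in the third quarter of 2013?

1 July 2013 is a Monday.
The range spans 92 days (inclusive of both endpoints).
92 = 7 × 13 + 1, so there are 13 full weeks plus 1 extra day.
Each full week contributes one Tuesday: 13 so far.
The 1 extra day is Mon — none qualify.
Total: 13 + 0 = 13.

13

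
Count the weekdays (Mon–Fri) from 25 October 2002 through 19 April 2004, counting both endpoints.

387 weekdays

25 October 2002 is a Friday.
The range spans 543 days (inclusive of both endpoints).
543 = 7 × 77 + 4, so there are 77 full weeks plus 4 extra days.
Each full week contributes 5 weekdays (Mon–Fri): 77 × 5 = 385.
The 4 extra days are Friday, Saturday, Sunday, Monday — 2 of them qualify.
Total: 385 + 2 = 387.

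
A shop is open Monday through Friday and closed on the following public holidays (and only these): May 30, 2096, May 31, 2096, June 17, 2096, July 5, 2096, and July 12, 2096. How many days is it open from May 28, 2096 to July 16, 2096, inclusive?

32 business days

May 28, 2096 is a Monday.
The range spans 50 days (inclusive of both endpoints).
50 = 7 × 7 + 1, so there are 7 full weeks plus 1 extra day.
Each full week contributes 5 weekdays (Mon–Fri): 7 × 5 = 35.
The 1 extra day is Mon — 1 of them qualifies.
Total: 35 + 1 = 36.
Holidays: May 30, 2096 (Wed); May 31, 2096 (Thu); June 17, 2096 (Sun); July 5, 2096 (Thu); July 12, 2096 (Thu).
4 of the 5 holidays fall on weekdays; the rest are weekends and were already excluded.
Business days: 36 − 4 = 32.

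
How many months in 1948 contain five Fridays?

A month has five Fridays exactly when Friday falls within its first (length − 28) days.
Jan: 31 days, starts Thu → 5 of Thu, Fri, Sat ✓
Feb: 29 days, starts Sun → 5 of Sun
Mar: 31 days, starts Mon → 5 of Mon, Tue, Wed
Apr: 30 days, starts Thu → 5 of Thu, Fri ✓
May: 31 days, starts Sat → 5 of Sat, Sun, Mon
Jun: 30 days, starts Tue → 5 of Tue, Wed
Jul: 31 days, starts Thu → 5 of Thu, Fri, Sat ✓
Aug: 31 days, starts Sun → 5 of Sun, Mon, Tue
Sep: 30 days, starts Wed → 5 of Wed, Thu
Oct: 31 days, starts Fri → 5 of Fri, Sat, Sun ✓
Nov: 30 days, starts Mon → 5 of Mon, Tue
Dec: 31 days, starts Wed → 5 of Wed, Thu, Fri ✓
Months with five Fridays: Jan, Apr, Jul, Oct, Dec.

5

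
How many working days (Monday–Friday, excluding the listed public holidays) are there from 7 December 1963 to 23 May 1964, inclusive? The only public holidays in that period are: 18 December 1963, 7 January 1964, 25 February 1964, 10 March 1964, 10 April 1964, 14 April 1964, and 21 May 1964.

7 December 1963 is a Saturday.
That's 169 days from start to end, counting both.
169 = 7 × 24 + 1, so there are 24 full weeks plus 1 extra day.
Each full week contributes 5 weekdays (Mon–Fri): 24 × 5 = 120.
The 1 extra day is Saturday — none qualify.
Total: 120 + 0 = 120.
Holidays: 18 December 1963 (Wed); 7 January 1964 (Tue); 25 February 1964 (Tue); 10 March 1964 (Tue); 10 April 1964 (Fri); 14 April 1964 (Tue); 21 May 1964 (Thu).
All 7 holidays fall on weekdays, so subtract 7.
Business days: 120 − 7 = 113.

113 working days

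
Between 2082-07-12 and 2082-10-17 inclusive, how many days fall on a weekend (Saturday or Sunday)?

2082-07-12 is a Sunday.
The range spans 98 days (inclusive of both endpoints).
98 = 7 × 14, so the span is exactly 14 full weeks.
Each full week contributes 2 weekend days (Sat, Sun): 14 × 2 = 28.

28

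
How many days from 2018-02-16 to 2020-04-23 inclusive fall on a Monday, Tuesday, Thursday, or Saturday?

456

2018-02-16 is a Friday.
The range spans 798 days (inclusive of both endpoints).
798 = 7 × 114, so the span is exactly 114 full weeks.
Each full week contributes 4 days from the set (Mon, Tue, Thu, Sat): 114 × 4 = 456.
Total: 456.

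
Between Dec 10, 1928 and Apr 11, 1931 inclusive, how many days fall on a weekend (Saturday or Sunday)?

243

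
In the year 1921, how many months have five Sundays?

4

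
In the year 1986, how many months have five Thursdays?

A month has five Thursdays exactly when Thursday falls within its first (length − 28) days.
Jan: 31 days, starts Wed → 5 of Wed, Thu, Fri ✓
Feb: 28 days, starts Sat → 5 of (none)
Mar: 31 days, starts Sat → 5 of Sat, Sun, Mon
Apr: 30 days, starts Tue → 5 of Tue, Wed
May: 31 days, starts Thu → 5 of Thu, Fri, Sat ✓
Jun: 30 days, starts Sun → 5 of Sun, Mon
Jul: 31 days, starts Tue → 5 of Tue, Wed, Thu ✓
Aug: 31 days, starts Fri → 5 of Fri, Sat, Sun
Sep: 30 days, starts Mon → 5 of Mon, Tue
Oct: 31 days, starts Wed → 5 of Wed, Thu, Fri ✓
Nov: 30 days, starts Sat → 5 of Sat, Sun
Dec: 31 days, starts Mon → 5 of Mon, Tue, Wed
Months with five Thursdays: Jan, May, Jul, Oct.

4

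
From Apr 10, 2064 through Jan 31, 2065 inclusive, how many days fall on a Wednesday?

42

Apr 10, 2064 is a Thursday.
That's 297 days from start to end, counting both.
297 = 7 × 42 + 3, so there are 42 full weeks plus 3 extra days.
Each full week contributes one Wednesday: 42 so far.
The 3 extra days are Thursday, Friday, Saturday — none qualify.
Total: 42 + 0 = 42.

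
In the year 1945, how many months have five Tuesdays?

A month has five Tuesdays exactly when Tuesday falls within its first (length − 28) days.
Jan: 31 days, starts Mon → 5 of Mon, Tue, Wed ✓
Feb: 28 days, starts Thu → 5 of (none)
Mar: 31 days, starts Thu → 5 of Thu, Fri, Sat
Apr: 30 days, starts Sun → 5 of Sun, Mon
May: 31 days, starts Tue → 5 of Tue, Wed, Thu ✓
Jun: 30 days, starts Fri → 5 of Fri, Sat
Jul: 31 days, starts Sun → 5 of Sun, Mon, Tue ✓
Aug: 31 days, starts Wed → 5 of Wed, Thu, Fri
Sep: 30 days, starts Sat → 5 of Sat, Sun
Oct: 31 days, starts Mon → 5 of Mon, Tue, Wed ✓
Nov: 30 days, starts Thu → 5 of Thu, Fri
Dec: 31 days, starts Sat → 5 of Sat, Sun, Mon
Months with five Tuesdays: Jan, May, Jul, Oct.

4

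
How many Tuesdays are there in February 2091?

4

Feb 1, 2091 is a Thursday.
The range spans 28 days (inclusive of both endpoints).
28 = 7 × 4, so the span is exactly 4 full weeks.
Each full week contributes one Tuesday: 4 so far.
Total: 4.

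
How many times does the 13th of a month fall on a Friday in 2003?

1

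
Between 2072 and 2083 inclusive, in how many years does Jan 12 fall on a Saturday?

Day of week of January 12 in each year:
2072: Tue, 2073: Thu, 2074: Fri, 2075: Sat ✓, 2076: Sun, 2077: Tue, 2078: Wed, 2079: Thu, 2080: Fri, 2081: Sun, 2082: Mon, 2083: Tue
Saturdays: 2075.

1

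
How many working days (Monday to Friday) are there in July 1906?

1 July 1906 is a Sunday.
From 1 July 1906 to 31 July 1906 is 31 days inclusive.
31 = 7 × 4 + 3, so there are 4 full weeks plus 3 extra days.
Each full week contributes 5 weekdays (Mon–Fri): 4 × 5 = 20.
The 3 extra days are Sunday, Monday, Tuesday — 2 of them qualify.
Total: 20 + 2 = 22.

22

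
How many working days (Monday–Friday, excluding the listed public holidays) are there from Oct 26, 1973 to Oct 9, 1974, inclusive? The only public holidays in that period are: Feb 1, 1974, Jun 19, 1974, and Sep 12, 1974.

246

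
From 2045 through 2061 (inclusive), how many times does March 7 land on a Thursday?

3

Day of week of March 7 in each year:
2045: Tue, 2046: Wed, 2047: Thu ✓, 2048: Sat, 2049: Sun, 2050: Mon, 2051: Tue, 2052: Thu ✓, 2053: Fri, 2054: Sat, 2055: Sun, 2056: Tue, 2057: Wed, 2058: Thu ✓, 2059: Fri, 2060: Sun, 2061: Mon
Thursdays: 2047, 2052, 2058.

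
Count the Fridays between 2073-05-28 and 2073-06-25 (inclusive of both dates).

2073-05-28 is a Sunday.
The range spans 29 days (inclusive of both endpoints).
29 = 7 × 4 + 1, so there are 4 full weeks plus 1 extra day.
Each full week contributes one Friday: 4 so far.
The 1 extra day is Sun — none qualify.
Total: 4 + 0 = 4.

4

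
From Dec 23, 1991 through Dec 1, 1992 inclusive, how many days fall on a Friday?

Dec 23, 1991 is a Monday.
From Dec 23, 1991 to Dec 1, 1992 is 345 days inclusive.
345 = 7 × 49 + 2, so there are 49 full weeks plus 2 extra days.
Each full week contributes one Friday: 49 so far.
The 2 extra days are Monday, Tuesday — none qualify.
Total: 49 + 0 = 49.

49 Fridays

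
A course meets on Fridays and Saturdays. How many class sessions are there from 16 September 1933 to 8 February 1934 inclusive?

41

16 September 1933 is a Saturday.
The range spans 146 days (inclusive of both endpoints).
146 = 7 × 20 + 6, so there are 20 full weeks plus 6 extra days.
Each full week contributes 2 days from the set (Fri, Sat): 20 × 2 = 40.
The 6 extra days are Saturday, Sunday, Monday, Tuesday, Wednesday, Thursday — 1 of them qualifies.
Total: 40 + 1 = 41.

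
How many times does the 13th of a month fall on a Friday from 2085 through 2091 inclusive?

12

Friday-the-13ths by year:
2085: Apr, Jul
2086: Sep, Dec
2087: Jun
2088: Feb, Aug
2089: May
2090: Jan, Oct
2091: Apr, Jul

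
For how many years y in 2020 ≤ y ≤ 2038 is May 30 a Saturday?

3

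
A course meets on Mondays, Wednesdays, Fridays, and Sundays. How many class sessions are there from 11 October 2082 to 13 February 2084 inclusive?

281

11 October 2082 is a Sunday.
That's 491 days from start to end, counting both.
491 = 7 × 70 + 1, so there are 70 full weeks plus 1 extra day.
Each full week contributes 4 days from the set (Mon, Wed, Fri, Sun): 70 × 4 = 280.
The 1 extra day is Sunday — 1 of them qualifies.
Total: 280 + 1 = 281.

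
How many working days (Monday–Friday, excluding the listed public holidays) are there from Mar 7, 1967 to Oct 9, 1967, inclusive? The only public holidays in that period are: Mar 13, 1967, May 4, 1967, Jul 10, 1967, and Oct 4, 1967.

Mar 7, 1967 is a Tuesday.
The range spans 217 days (inclusive of both endpoints).
217 = 7 × 31, so the span is exactly 31 full weeks.
Each full week contributes 5 weekdays (Mon–Fri): 31 × 5 = 155.
Holidays: Mar 13, 1967 (Mon); May 4, 1967 (Thu); Jul 10, 1967 (Mon); Oct 4, 1967 (Wed).
All 4 holidays fall on weekdays, so subtract 4.
Business days: 155 − 4 = 151.

151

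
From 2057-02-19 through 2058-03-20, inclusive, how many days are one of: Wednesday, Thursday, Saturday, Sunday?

225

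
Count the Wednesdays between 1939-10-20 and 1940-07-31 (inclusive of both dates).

1939-10-20 is a Friday.
The range spans 286 days (inclusive of both endpoints).
286 = 7 × 40 + 6, so there are 40 full weeks plus 6 extra days.
Each full week contributes one Wednesday: 40 so far.
The 6 extra days are Friday, Saturday, Sunday, Monday, Tuesday, Wednesday — 1 of them qualifies.
Total: 40 + 1 = 41.

41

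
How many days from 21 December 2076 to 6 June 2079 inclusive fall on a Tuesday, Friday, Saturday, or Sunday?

513

21 December 2076 is a Monday.
That's 898 days from start to end, counting both.
898 = 7 × 128 + 2, so there are 128 full weeks plus 2 extra days.
Each full week contributes 4 days from the set (Tue, Fri, Sat, Sun): 128 × 4 = 512.
The 2 extra days are Monday, Tuesday — 1 of them qualifies.
Total: 512 + 1 = 513.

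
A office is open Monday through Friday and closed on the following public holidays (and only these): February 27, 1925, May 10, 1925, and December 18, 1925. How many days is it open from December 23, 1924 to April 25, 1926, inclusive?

December 23, 1924 is a Tuesday.
The range spans 489 days (inclusive of both endpoints).
489 = 7 × 69 + 6, so there are 69 full weeks plus 6 extra days.
Each full week contributes 5 weekdays (Mon–Fri): 69 × 5 = 345.
The 6 extra days are Tuesday, Wednesday, Thursday, Friday, Saturday, Sunday — 4 of them qualify.
Total: 345 + 4 = 349.
Holidays: February 27, 1925 (Fri); May 10, 1925 (Sun); December 18, 1925 (Fri).
2 of the 3 holidays fall on weekdays; the rest are weekends and were already excluded.
Business days: 349 − 2 = 347.

347 working days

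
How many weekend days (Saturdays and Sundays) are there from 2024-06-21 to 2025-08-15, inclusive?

120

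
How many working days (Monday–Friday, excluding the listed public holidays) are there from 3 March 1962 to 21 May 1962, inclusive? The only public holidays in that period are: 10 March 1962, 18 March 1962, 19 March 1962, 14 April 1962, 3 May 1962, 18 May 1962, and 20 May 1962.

53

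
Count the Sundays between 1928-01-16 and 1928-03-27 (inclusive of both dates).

1928-01-16 is a Monday.
From 1928-01-16 to 1928-03-27 is 72 days inclusive.
72 = 7 × 10 + 2, so there are 10 full weeks plus 2 extra days.
Each full week contributes one Sunday: 10 so far.
The 2 extra days are Mon, Tue — none qualify.
Total: 10 + 0 = 10.

10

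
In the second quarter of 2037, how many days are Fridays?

13

Apr 1, 2037 is a Wednesday.
From Apr 1, 2037 to Jun 30, 2037 is 91 days inclusive.
91 = 7 × 13, so the span is exactly 13 full weeks.
Each full week contributes one Friday: 13 so far.
Total: 13.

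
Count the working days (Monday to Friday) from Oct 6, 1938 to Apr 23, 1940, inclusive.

Oct 6, 1938 is a Thursday.
From Oct 6, 1938 to Apr 23, 1940 is 566 days inclusive.
566 = 7 × 80 + 6, so there are 80 full weeks plus 6 extra days.
Each full week contributes 5 weekdays (Mon–Fri): 80 × 5 = 400.
The 6 extra days are Thursday, Friday, Saturday, Sunday, Monday, Tuesday — 4 of them qualify.
Total: 400 + 4 = 404.

404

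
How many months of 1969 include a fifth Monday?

4

A month has five Mondays exactly when Monday falls within its first (length − 28) days.
Jan: 31 days, starts Wed → 5 of Wed, Thu, Fri
Feb: 28 days, starts Sat → 5 of (none)
Mar: 31 days, starts Sat → 5 of Sat, Sun, Mon ✓
Apr: 30 days, starts Tue → 5 of Tue, Wed
May: 31 days, starts Thu → 5 of Thu, Fri, Sat
Jun: 30 days, starts Sun → 5 of Sun, Mon ✓
Jul: 31 days, starts Tue → 5 of Tue, Wed, Thu
Aug: 31 days, starts Fri → 5 of Fri, Sat, Sun
Sep: 30 days, starts Mon → 5 of Mon, Tue ✓
Oct: 31 days, starts Wed → 5 of Wed, Thu, Fri
Nov: 30 days, starts Sat → 5 of Sat, Sun
Dec: 31 days, starts Mon → 5 of Mon, Tue, Wed ✓
Months with five Mondays: Mar, Jun, Sep, Dec.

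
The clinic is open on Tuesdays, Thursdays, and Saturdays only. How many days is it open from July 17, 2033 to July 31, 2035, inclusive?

319

July 17, 2033 is a Sunday.
That's 745 days from start to end, counting both.
745 = 7 × 106 + 3, so there are 106 full weeks plus 3 extra days.
Each full week contributes 3 days from the set (Tue, Thu, Sat): 106 × 3 = 318.
The 3 extra days are Sun, Mon, Tue — 1 of them qualifies.
Total: 318 + 1 = 319.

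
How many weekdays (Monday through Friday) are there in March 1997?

21

Mar 1, 1997 is a Saturday.
That's 31 days from start to end, counting both.
31 = 7 × 4 + 3, so there are 4 full weeks plus 3 extra days.
Each full week contributes 5 weekdays (Mon–Fri): 4 × 5 = 20.
The 3 extra days are Saturday, Sunday, Monday — 1 of them qualifies.
Total: 20 + 1 = 21.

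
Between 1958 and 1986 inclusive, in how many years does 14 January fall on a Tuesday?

5

Day of week of January 14 in each year:
1958: Tue ✓, 1959: Wed, 1960: Thu, 1961: Sat, 1962: Sun, 1963: Mon, 1964: Tue ✓, 1965: Thu, 1966: Fri, 1967: Sat, 1968: Sun, 1969: Tue ✓, 1970: Wed, 1971: Thu, 1972: Fri, 1973: Sun, 1974: Mon, 1975: Tue ✓, 1976: Wed, 1977: Fri, 1978: Sat, 1979: Sun, 1980: Mon, 1981: Wed, 1982: Thu, 1983: Fri, 1984: Sat, 1985: Mon, 1986: Tue ✓
Tuesdays: 1958, 1964, 1969, 1975, 1986.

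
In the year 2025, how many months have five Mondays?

A month has five Mondays exactly when Monday falls within its first (length − 28) days.
Jan: 31 days, starts Wed → 5 of Wed, Thu, Fri
Feb: 28 days, starts Sat → 5 of (none)
Mar: 31 days, starts Sat → 5 of Sat, Sun, Mon ✓
Apr: 30 days, starts Tue → 5 of Tue, Wed
May: 31 days, starts Thu → 5 of Thu, Fri, Sat
Jun: 30 days, starts Sun → 5 of Sun, Mon ✓
Jul: 31 days, starts Tue → 5 of Tue, Wed, Thu
Aug: 31 days, starts Fri → 5 of Fri, Sat, Sun
Sep: 30 days, starts Mon → 5 of Mon, Tue ✓
Oct: 31 days, starts Wed → 5 of Wed, Thu, Fri
Nov: 30 days, starts Sat → 5 of Sat, Sun
Dec: 31 days, starts Mon → 5 of Mon, Tue, Wed ✓
Months with five Mondays: Mar, Jun, Sep, Dec.

4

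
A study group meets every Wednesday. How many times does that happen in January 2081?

Jan 1, 2081 is a Wednesday.
That's 31 days from start to end, counting both.
31 = 7 × 4 + 3, so there are 4 full weeks plus 3 extra days.
Each full week contributes one Wednesday: 4 so far.
The 3 extra days are Wed, Thu, Fri — 1 of them qualifies.
Total: 4 + 1 = 5.

5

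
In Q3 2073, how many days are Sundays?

July 1, 2073 is a Saturday.
The range spans 92 days (inclusive of both endpoints).
92 = 7 × 13 + 1, so there are 13 full weeks plus 1 extra day.
Each full week contributes one Sunday: 13 so far.
The 1 extra day is Saturday — none qualify.
Total: 13 + 0 = 13.

13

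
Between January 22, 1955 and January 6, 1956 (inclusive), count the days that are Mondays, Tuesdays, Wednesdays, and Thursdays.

January 22, 1955 is a Saturday.
From January 22, 1955 to January 6, 1956 is 350 days inclusive.
350 = 7 × 50, so the span is exactly 50 full weeks.
Each full week contributes 4 days from the set (Mon, Tue, Wed, Thu): 50 × 4 = 200.
Total: 200.

200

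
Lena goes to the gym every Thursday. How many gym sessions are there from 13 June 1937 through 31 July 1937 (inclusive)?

7 Thursdays

13 June 1937 is a Sunday.
That's 49 days from start to end, counting both.
49 = 7 × 7, so the span is exactly 7 full weeks.
Each full week contributes one Thursday: 7 so far.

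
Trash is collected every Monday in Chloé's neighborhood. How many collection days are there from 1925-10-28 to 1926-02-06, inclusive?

14 Mondays

1925-10-28 is a Wednesday.
That's 102 days from start to end, counting both.
102 = 7 × 14 + 4, so there are 14 full weeks plus 4 extra days.
Each full week contributes one Monday: 14 so far.
The 4 extra days are Wednesday, Thursday, Friday, Saturday — none qualify.
Total: 14 + 0 = 14.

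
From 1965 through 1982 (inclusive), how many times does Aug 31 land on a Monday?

Day of week of August 31 in each year:
1965: Tue, 1966: Wed, 1967: Thu, 1968: Sat, 1969: Sun, 1970: Mon ✓, 1971: Tue, 1972: Thu, 1973: Fri, 1974: Sat, 1975: Sun, 1976: Tue, 1977: Wed, 1978: Thu, 1979: Fri, 1980: Sun, 1981: Mon ✓, 1982: Tue
Mondays: 1970, 1981.

2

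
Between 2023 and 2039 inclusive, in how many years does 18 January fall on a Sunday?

3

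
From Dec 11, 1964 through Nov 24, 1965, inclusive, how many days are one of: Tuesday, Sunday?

100

Dec 11, 1964 is a Friday.
From Dec 11, 1964 to Nov 24, 1965 is 349 days inclusive.
349 = 7 × 49 + 6, so there are 49 full weeks plus 6 extra days.
Each full week contributes 2 days from the set (Tue, Sun): 49 × 2 = 98.
The 6 extra days are Friday, Saturday, Sunday, Monday, Tuesday, Wednesday — 2 of them qualify.
Total: 98 + 2 = 100.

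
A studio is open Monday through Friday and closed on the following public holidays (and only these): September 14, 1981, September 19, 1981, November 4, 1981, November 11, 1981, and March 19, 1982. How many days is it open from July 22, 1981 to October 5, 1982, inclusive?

July 22, 1981 is a Wednesday.
From July 22, 1981 to October 5, 1982 is 441 days inclusive.
441 = 7 × 63, so the span is exactly 63 full weeks.
Each full week contributes 5 weekdays (Mon–Fri): 63 × 5 = 315.
Total: 315.
Holidays: September 14, 1981 (Mon); September 19, 1981 (Sat); November 4, 1981 (Wed); November 11, 1981 (Wed); March 19, 1982 (Fri).
4 of the 5 holidays fall on weekdays; the rest are weekends and were already excluded.
Business days: 315 − 4 = 311.

311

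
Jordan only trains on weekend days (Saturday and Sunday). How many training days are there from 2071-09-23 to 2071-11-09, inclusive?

2071-09-23 is a Wednesday.
That's 48 days from start to end, counting both.
48 = 7 × 6 + 6, so there are 6 full weeks plus 6 extra days.
Each full week contributes 2 weekend days (Sat, Sun): 6 × 2 = 12.
The 6 extra days are Wed, Thu, Fri, Sat, Sun, Mon — 2 of them qualify.
Total: 12 + 2 = 14.

14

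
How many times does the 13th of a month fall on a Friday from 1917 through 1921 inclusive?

8

Friday-the-13ths by year:
1917: Apr, Jul
1918: Sep, Dec
1919: Jun
1920: Feb, Aug
1921: May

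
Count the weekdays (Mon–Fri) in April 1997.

22

1997-04-01 is a Tuesday.
From 1997-04-01 to 1997-04-30 is 30 days inclusive.
30 = 7 × 4 + 2, so there are 4 full weeks plus 2 extra days.
Each full week contributes 5 weekdays (Mon–Fri): 4 × 5 = 20.
The 2 extra days are Tue, Wed — 2 of them qualify.
Total: 20 + 2 = 22.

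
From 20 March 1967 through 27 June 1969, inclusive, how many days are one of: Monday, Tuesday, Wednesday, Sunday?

475

20 March 1967 is a Monday.
The range spans 831 days (inclusive of both endpoints).
831 = 7 × 118 + 5, so there are 118 full weeks plus 5 extra days.
Each full week contributes 4 days from the set (Mon, Tue, Wed, Sun): 118 × 4 = 472.
The 5 extra days are Mon, Tue, Wed, Thu, Fri — 3 of them qualify.
Total: 472 + 3 = 475.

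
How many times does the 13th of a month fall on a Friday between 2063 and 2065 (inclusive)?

Friday-the-13ths by year:
2063: Apr, Jul
2064: Jun
2065: Feb, Mar, Nov

6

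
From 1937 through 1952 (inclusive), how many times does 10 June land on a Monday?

2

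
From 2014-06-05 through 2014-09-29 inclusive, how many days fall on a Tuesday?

2014-06-05 is a Thursday.
The range spans 117 days (inclusive of both endpoints).
117 = 7 × 16 + 5, so there are 16 full weeks plus 5 extra days.
Each full week contributes one Tuesday: 16 so far.
The 5 extra days are Thu, Fri, Sat, Sun, Mon — none qualify.
Total: 16 + 0 = 16.

16 Tuesdays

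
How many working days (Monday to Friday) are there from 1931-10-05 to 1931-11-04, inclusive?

1931-10-05 is a Monday.
From 1931-10-05 to 1931-11-04 is 31 days inclusive.
31 = 7 × 4 + 3, so there are 4 full weeks plus 3 extra days.
Each full week contributes 5 weekdays (Mon–Fri): 4 × 5 = 20.
The 3 extra days are Monday, Tuesday, Wednesday — 3 of them qualify.
Total: 20 + 3 = 23.

23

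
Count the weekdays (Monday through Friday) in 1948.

1 January 1948 is a Thursday.
The range spans 366 days (inclusive of both endpoints).
366 = 7 × 52 + 2, so there are 52 full weeks plus 2 extra days.
Each full week contributes 5 weekdays (Mon–Fri): 52 × 5 = 260.
The 2 extra days are Thu, Fri — 2 of them qualify.
Total: 260 + 2 = 262.

262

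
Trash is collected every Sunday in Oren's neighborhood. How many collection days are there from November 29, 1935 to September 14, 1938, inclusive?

146

November 29, 1935 is a Friday.
That's 1021 days from start to end, counting both.
1021 = 7 × 145 + 6, so there are 145 full weeks plus 6 extra days.
Each full week contributes one Sunday: 145 so far.
The 6 extra days are Fri, Sat, Sun, Mon, Tue, Wed — 1 of them qualifies.
Total: 145 + 1 = 146.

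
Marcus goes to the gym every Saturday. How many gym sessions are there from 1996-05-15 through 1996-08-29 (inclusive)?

15

1996-05-15 is a Wednesday.
That's 107 days from start to end, counting both.
107 = 7 × 15 + 2, so there are 15 full weeks plus 2 extra days.
Each full week contributes one Saturday: 15 so far.
The 2 extra days are Wednesday, Thursday — none qualify.
Total: 15 + 0 = 15.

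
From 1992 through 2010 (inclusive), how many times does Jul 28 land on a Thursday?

Day of week of July 28 in each year:
1992: Tue, 1993: Wed, 1994: Thu ✓, 1995: Fri, 1996: Sun, 1997: Mon, 1998: Tue, 1999: Wed, 2000: Fri, 2001: Sat, 2002: Sun, 2003: Mon, 2004: Wed, 2005: Thu ✓, 2006: Fri, 2007: Sat, 2008: Mon, 2009: Tue, 2010: Wed
Thursdays: 1994, 2005.

2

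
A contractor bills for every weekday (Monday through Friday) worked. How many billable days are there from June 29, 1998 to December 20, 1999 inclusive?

386

June 29, 1998 is a Monday.
The range spans 540 days (inclusive of both endpoints).
540 = 7 × 77 + 1, so there are 77 full weeks plus 1 extra day.
Each full week contributes 5 weekdays (Mon–Fri): 77 × 5 = 385.
The 1 extra day is Mon — 1 of them qualifies.
Total: 385 + 1 = 386.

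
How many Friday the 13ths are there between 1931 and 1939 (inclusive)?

16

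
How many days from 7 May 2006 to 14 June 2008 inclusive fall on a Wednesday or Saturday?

7 May 2006 is a Sunday.
From 7 May 2006 to 14 June 2008 is 770 days inclusive.
770 = 7 × 110, so the span is exactly 110 full weeks.
Each full week contributes 2 days from the set (Wed, Sat): 110 × 2 = 220.
Total: 220.

220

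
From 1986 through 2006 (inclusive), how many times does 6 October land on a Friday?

4

Day of week of October 6 in each year:
1986: Mon, 1987: Tue, 1988: Thu, 1989: Fri ✓, 1990: Sat, 1991: Sun, 1992: Tue, 1993: Wed, 1994: Thu, 1995: Fri ✓, 1996: Sun, 1997: Mon, 1998: Tue, 1999: Wed, 2000: Fri ✓, 2001: Sat, 2002: Sun, 2003: Mon, 2004: Wed, 2005: Thu, 2006: Fri ✓
Fridays: 1989, 1995, 2000, 2006.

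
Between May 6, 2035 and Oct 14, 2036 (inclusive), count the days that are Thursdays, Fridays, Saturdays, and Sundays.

301

May 6, 2035 is a Sunday.
From May 6, 2035 to Oct 14, 2036 is 528 days inclusive.
528 = 7 × 75 + 3, so there are 75 full weeks plus 3 extra days.
Each full week contributes 4 days from the set (Thu, Fri, Sat, Sun): 75 × 4 = 300.
The 3 extra days are Sunday, Monday, Tuesday — 1 of them qualifies.
Total: 300 + 1 = 301.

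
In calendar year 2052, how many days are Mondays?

53

2052-01-01 is a Monday.
The range spans 366 days (inclusive of both endpoints).
366 = 7 × 52 + 2, so there are 52 full weeks plus 2 extra days.
Each full week contributes one Monday: 52 so far.
The 2 extra days are Monday, Tuesday — 1 of them qualifies.
Total: 52 + 1 = 53.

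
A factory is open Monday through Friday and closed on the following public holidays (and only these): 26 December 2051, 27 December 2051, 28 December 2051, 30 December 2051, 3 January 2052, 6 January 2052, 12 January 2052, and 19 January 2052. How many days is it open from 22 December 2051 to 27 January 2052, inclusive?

22 December 2051 is a Friday.
From 22 December 2051 to 27 January 2052 is 37 days inclusive.
37 = 7 × 5 + 2, so there are 5 full weeks plus 2 extra days.
Each full week contributes 5 weekdays (Mon–Fri): 5 × 5 = 25.
The 2 extra days are Friday, Saturday — 1 of them qualifies.
Total: 25 + 1 = 26.
Holidays: 26 December 2051 (Tue); 27 December 2051 (Wed); 28 December 2051 (Thu); 30 December 2051 (Sat); 3 January 2052 (Wed); 6 January 2052 (Sat); 12 January 2052 (Fri); 19 January 2052 (Fri).
6 of the 8 holidays fall on weekdays; the rest are weekends and were already excluded.
Business days: 26 − 6 = 20.

20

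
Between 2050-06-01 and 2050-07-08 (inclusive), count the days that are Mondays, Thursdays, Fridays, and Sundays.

2050-06-01 is a Wednesday.
That's 38 days from start to end, counting both.
38 = 7 × 5 + 3, so there are 5 full weeks plus 3 extra days.
Each full week contributes 4 days from the set (Mon, Thu, Fri, Sun): 5 × 4 = 20.
The 3 extra days are Wednesday, Thursday, Friday — 2 of them qualify.
Total: 20 + 2 = 22.

22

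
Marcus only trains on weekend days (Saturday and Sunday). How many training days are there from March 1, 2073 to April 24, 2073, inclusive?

March 1, 2073 is a Wednesday.
That's 55 days from start to end, counting both.
55 = 7 × 7 + 6, so there are 7 full weeks plus 6 extra days.
Each full week contributes 2 weekend days (Sat, Sun): 7 × 2 = 14.
The 6 extra days are Wednesday, Thursday, Friday, Saturday, Sunday, Monday — 2 of them qualify.
Total: 14 + 2 = 16.

16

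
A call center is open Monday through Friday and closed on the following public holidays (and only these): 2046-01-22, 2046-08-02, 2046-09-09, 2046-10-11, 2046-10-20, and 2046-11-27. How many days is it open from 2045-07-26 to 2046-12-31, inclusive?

2045-07-26 is a Wednesday.
The range spans 524 days (inclusive of both endpoints).
524 = 7 × 74 + 6, so there are 74 full weeks plus 6 extra days.
Each full week contributes 5 weekdays (Mon–Fri): 74 × 5 = 370.
The 6 extra days are Wednesday, Thursday, Friday, Saturday, Sunday, Monday — 4 of them qualify.
Total: 370 + 4 = 374.
Holidays: 2046-01-22 (Mon); 2046-08-02 (Thu); 2046-09-09 (Sun); 2046-10-11 (Thu); 2046-10-20 (Sat); 2046-11-27 (Tue).
4 of the 6 holidays fall on weekdays; the rest are weekends and were already excluded.
Business days: 374 − 4 = 370.

370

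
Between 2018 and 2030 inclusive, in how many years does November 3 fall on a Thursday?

1

Day of week of November 3 in each year:
2018: Sat, 2019: Sun, 2020: Tue, 2021: Wed, 2022: Thu ✓, 2023: Fri, 2024: Sun, 2025: Mon, 2026: Tue, 2027: Wed, 2028: Fri, 2029: Sat, 2030: Sun
Thursdays: 2022.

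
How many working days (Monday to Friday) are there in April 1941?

22

1941-04-01 is a Tuesday.
That's 30 days from start to end, counting both.
30 = 7 × 4 + 2, so there are 4 full weeks plus 2 extra days.
Each full week contributes 5 weekdays (Mon–Fri): 4 × 5 = 20.
The 2 extra days are Tuesday, Wednesday — 2 of them qualify.
Total: 20 + 2 = 22.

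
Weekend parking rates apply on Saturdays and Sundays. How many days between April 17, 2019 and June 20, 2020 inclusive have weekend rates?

123

April 17, 2019 is a Wednesday.
From April 17, 2019 to June 20, 2020 is 431 days inclusive.
431 = 7 × 61 + 4, so there are 61 full weeks plus 4 extra days.
Each full week contributes 2 weekend days (Sat, Sun): 61 × 2 = 122.
The 4 extra days are Wednesday, Thursday, Friday, Saturday — 1 of them qualifies.
Total: 122 + 1 = 123.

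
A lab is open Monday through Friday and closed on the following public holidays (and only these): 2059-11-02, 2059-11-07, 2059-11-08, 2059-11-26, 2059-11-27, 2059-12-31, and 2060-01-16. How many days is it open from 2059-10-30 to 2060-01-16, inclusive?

52 working days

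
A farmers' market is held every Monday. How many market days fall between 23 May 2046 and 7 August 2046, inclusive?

11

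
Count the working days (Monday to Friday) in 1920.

262

1920-01-01 is a Thursday.
That's 366 days from start to end, counting both.
366 = 7 × 52 + 2, so there are 52 full weeks plus 2 extra days.
Each full week contributes 5 weekdays (Mon–Fri): 52 × 5 = 260.
The 2 extra days are Thursday, Friday — 2 of them qualify.
Total: 260 + 2 = 262.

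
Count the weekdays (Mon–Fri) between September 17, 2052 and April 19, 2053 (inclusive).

September 17, 2052 is a Tuesday.
The range spans 215 days (inclusive of both endpoints).
215 = 7 × 30 + 5, so there are 30 full weeks plus 5 extra days.
Each full week contributes 5 weekdays (Mon–Fri): 30 × 5 = 150.
The 5 extra days are Tuesday, Wednesday, Thursday, Friday, Saturday — 4 of them qualify.
Total: 150 + 4 = 154.

154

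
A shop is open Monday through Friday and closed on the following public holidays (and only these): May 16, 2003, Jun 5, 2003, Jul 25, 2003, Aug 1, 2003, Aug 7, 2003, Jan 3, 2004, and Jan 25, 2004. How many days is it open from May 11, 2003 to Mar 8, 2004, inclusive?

211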